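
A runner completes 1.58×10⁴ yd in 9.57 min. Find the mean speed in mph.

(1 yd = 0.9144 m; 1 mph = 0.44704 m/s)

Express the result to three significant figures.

1.58×10⁴ yd × 0.9144 → 14447.5 m
9.57 min × 60 → 574.2 s
v = d / t = 14447.5 m / 574.2 s = 25.1611 m/s
25.1611 m/s ÷ (0.44704 m/s/mph) = 56.2838 mph

56.3 mph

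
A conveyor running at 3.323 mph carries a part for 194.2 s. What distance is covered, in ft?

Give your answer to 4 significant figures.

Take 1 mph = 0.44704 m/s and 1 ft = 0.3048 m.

3.323 mph × 0.44704 → 1.48551 m/s
d = v × t = 1.48551 m/s × 194.2 s = 288.486 m
288.486 m ÷ (0.3048 m/ft) = 946.476 ft

946.5 ft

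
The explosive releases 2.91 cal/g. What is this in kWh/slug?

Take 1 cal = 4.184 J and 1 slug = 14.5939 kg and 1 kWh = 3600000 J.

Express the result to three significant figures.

0.0494 kWh/slug

2.91 cal/g × 4.184 J/cal ÷ 0.001 kg/g = 12175.4 J/kg
12175.4 J/kg ÷ 3600000 J/kWh × 14.5939 kg/slug = 0.0493574 kWh/slug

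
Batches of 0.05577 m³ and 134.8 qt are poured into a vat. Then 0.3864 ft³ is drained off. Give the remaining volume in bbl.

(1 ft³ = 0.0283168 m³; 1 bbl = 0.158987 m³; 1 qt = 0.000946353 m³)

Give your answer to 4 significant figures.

0.05577 m³ (already m³)
134.8 qt × 0.000946353 → 0.127568 m³
0.3864 ft³ × 0.0283168 → 0.0109416 m³
Result: 0.05577 + 0.127568 − 0.0109416 = 0.172396 m³
In bbl: 0.172396 / 0.158987 = 1.08434 bbl

1.084 bbl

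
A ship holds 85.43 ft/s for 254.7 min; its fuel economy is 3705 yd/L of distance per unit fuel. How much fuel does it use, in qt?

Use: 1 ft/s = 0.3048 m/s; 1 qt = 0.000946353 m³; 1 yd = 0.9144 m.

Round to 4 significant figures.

124.1 qt

85.43 ft/s → 26.0391 m/s
254.7 min → 15282 s
d = v × t = 26.0391 × 15282 = 397930 m
3705 yd/L → 3.38785×10⁶ m/m³
V = d / (distance per unit fuel) = 397930 / 3.38785×10⁶ = 0.117458 m³
In qt: 0.117458 / 0.000946353 = 124.116 qt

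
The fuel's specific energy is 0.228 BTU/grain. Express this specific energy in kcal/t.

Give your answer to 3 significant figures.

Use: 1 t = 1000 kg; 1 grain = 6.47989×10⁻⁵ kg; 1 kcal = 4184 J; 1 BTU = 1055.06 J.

8.87×10⁵ kcal/t

0.228 BTU/grain × 1055.06 J/BTU ÷ 6.47989×10⁻⁵ kg/grain = 3.71231×10⁶ J/kg
3.71231×10⁶ J/kg ÷ 4184 J/kcal × 1000 kg/t = 887263 kcal/t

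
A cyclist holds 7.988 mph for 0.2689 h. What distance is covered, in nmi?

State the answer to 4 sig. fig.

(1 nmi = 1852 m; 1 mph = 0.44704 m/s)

1.867 nmi

7.988 mph × 0.44704 → 3.57096 m/s
0.2689 h × 3600 → 968.04 s
d = v × t = 3.57096 m/s × 968.04 s = 3456.83 m
3456.83 m ÷ (1852 m/nmi) = 1.86654 nmi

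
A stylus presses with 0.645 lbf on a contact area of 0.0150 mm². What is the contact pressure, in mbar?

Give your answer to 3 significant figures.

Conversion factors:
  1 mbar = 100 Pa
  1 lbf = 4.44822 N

0.645 lbf × 4.44822 = 2.8691 N
0.0150 mm² × 10⁻⁶ = 1.5×10⁻⁸ m²
P = F / A = 2.8691 N / 1.5×10⁻⁸ m² = 1.91273×10⁸ Pa
1.91273×10⁸ Pa ÷ (100 Pa/mbar) = 1.91273×10⁶ mbar

1.91×10⁶ mbar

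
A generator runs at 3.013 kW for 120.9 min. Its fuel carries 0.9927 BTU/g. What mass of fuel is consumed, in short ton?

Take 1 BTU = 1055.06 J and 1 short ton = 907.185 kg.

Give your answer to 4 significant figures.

3.013 kW → 3013 W
120.9 min → 7254 s
E = P × t = 3013 × 7254 = 2.18563×10⁷ J
0.9927 BTU/g → 1.04736×10⁶ J/kg
m = E / e_s = 2.18563×10⁷ / 1.04736×10⁶ = 20.868 kg
In short ton: 20.868 / 907.185 = 0.023003 short ton

0.02300 short ton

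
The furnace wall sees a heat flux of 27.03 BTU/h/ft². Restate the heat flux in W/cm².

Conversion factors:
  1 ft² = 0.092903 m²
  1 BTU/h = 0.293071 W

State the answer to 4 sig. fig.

27.03 BTU/h/ft² × 0.293071 W/BTU/h ÷ 0.092903 m²/ft² = 85.2686 W/m²
85.2686 W/m² × 0.0001 m²/cm² = 0.00852686 W/cm²

0.008527 W/cm²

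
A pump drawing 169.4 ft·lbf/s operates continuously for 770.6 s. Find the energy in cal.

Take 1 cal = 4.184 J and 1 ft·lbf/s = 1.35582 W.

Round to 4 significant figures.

169.4 ft·lbf/s × 1.35582 → 229.676 W
E = P × t = 229.676 W × 770.6 s = 176988 J
176988 J ÷ (4.184 J/cal) = 42301.1 cal

4.230×10⁴ cal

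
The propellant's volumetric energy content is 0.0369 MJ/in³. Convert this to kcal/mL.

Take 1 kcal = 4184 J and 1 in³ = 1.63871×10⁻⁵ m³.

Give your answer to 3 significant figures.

0.0369 MJ/in³ × 1000000 J/MJ ÷ 1.63871×10⁻⁵ m³/in³ = 2.25177×10⁹ J/m³
2.25177×10⁹ J/m³ ÷ 4184 J/kcal × 10⁻⁶ m³/mL = 0.538186 kcal/mL

0.538 kcal/mL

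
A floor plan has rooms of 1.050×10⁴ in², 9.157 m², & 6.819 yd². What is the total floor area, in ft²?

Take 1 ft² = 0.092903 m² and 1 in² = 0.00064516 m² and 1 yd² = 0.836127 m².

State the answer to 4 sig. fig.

232.9 ft²

1.050×10⁴ in² × 0.00064516 = 6.77418 m²
9.157 m² (already m²)
6.819 yd² × 0.836127 = 5.70155 m²
Combined: 6.77418 + 9.157 + 5.70155 = 21.6327 m²
In ft²: 21.6327 / 0.092903 = 232.853 ft²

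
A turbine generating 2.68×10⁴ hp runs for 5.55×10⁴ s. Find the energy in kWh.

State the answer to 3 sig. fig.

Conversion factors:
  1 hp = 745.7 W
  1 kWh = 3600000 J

3.08×10⁵ kWh

2.68×10⁴ hp × 745.7 = 1.99848×10⁷ W
E = P × t = 1.99848×10⁷ W × 55500 s = 1.10916×10¹² J
1.10916×10¹² J ÷ (3600000 J/kWh) = 308100 kWh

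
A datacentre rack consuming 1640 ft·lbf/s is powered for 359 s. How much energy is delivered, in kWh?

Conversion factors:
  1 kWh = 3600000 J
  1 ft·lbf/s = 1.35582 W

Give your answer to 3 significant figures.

1640 ft·lbf/s × 1.35582 → 2223.54 W
E = P × t = 2223.54 W × 359 s = 798251 J
798251 J ÷ (3600000 J/kWh) = 0.221736 kWh

0.222 kWh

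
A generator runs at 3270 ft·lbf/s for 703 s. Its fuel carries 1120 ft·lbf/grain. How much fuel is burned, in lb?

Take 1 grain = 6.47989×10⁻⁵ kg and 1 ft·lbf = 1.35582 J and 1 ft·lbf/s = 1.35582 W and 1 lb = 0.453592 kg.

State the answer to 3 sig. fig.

3270 ft·lbf/s → 4433.53 W
E = P × t = 4433.53 × 703 = 3.11677×10⁶ J
1120 ft·lbf/grain → 2.34343×10⁷ J/kg
m = E / e_s = 3.11677×10⁶ / 2.34343×10⁷ = 0.133 kg
In lb: 0.133 / 0.453592 = 0.293215 lb

0.293 lb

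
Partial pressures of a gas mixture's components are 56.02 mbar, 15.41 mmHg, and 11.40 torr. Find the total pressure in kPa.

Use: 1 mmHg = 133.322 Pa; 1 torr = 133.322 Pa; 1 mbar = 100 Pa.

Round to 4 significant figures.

9.176 kPa

56.02 mbar × 100 = 5602 Pa
15.41 mmHg × 133.322 = 2054.49 Pa
11.40 torr × 133.322 = 1519.87 Pa
Sum: 5602 + 2054.49 + 1519.87 = 9176.36 Pa
In kPa: 9176.36 / 1000 = 9.17636 kPa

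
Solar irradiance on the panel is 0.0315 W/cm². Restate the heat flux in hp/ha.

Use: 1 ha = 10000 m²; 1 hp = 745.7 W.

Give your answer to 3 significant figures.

4220 hp/ha

0.0315 W/cm² ÷ 0.0001 m²/cm² = 315 W/m²
315 W/m² ÷ 745.7 W/hp × 10000 m²/ha = 4224.22 hp/ha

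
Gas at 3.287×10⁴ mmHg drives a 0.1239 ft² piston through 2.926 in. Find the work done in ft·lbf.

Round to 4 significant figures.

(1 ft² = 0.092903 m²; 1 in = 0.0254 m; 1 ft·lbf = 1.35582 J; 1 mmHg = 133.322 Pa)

3.287×10⁴ mmHg → 4.38229×10⁶ Pa
0.1239 ft² → 0.0115107 m²
F = P × A = 4.38229×10⁶ × 0.0115107 = 50443.2 N
2.926 in → 0.0743204 m
W = F × d = 50443.2 × 0.0743204 = 3748.96 J
In ft·lbf: 3748.96 / 1.35582 = 2765.09 ft·lbf

2765 ft·lbf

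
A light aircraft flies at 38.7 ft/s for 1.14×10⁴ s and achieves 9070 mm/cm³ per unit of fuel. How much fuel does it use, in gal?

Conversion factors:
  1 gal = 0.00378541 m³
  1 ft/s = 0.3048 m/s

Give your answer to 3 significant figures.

38.7 ft/s → 11.7958 m/s
d = v × t = 11.7958 × 11400 = 134472 m
9070 mm/cm³ → 9.07×10⁶ m/m³
V = d / (distance per unit fuel) = 134472 / 9.07×10⁶ = 0.014826 m³
In gal: 0.014826 / 0.00378541 = 3.91662 gal

3.92 gal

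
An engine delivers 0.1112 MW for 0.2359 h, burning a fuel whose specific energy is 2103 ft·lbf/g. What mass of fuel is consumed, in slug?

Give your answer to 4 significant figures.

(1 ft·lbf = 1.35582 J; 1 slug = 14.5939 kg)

0.1112 MW → 111200 W
0.2359 h → 849.24 s
E = P × t = 111200 × 849.24 = 9.44355×10⁷ J
2103 ft·lbf/g → 2.85129×10⁶ J/kg
m = E / e_s = 9.44355×10⁷ / 2.85129×10⁶ = 33.1203 kg
In slug: 33.1203 / 14.5939 = 2.26946 slug

2.269 slug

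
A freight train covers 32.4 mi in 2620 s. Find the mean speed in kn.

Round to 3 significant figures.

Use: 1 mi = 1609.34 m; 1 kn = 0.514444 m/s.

38.7 kn

32.4 mi × 1609.34 → 52142.6 m
v = d / t = 52142.6 m / 2620 s = 19.9018 m/s
19.9018 m/s ÷ (0.514444 m/s/kn) = 38.686 kn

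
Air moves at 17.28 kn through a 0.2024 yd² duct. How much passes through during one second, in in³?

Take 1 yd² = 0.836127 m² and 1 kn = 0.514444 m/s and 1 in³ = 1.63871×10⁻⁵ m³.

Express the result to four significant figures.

9.180×10⁴ in³

17.28 kn × 0.514444 → 8.88959 m/s
0.2024 yd² × 0.836127 → 0.169232 m²
V = v × A × t = 8.88959 m/s × 0.169232 m² × 1 s = 1.5044 m³
1.5044 m³ ÷ (1.63871×10⁻⁵ m³/in³) = 91803.9 in³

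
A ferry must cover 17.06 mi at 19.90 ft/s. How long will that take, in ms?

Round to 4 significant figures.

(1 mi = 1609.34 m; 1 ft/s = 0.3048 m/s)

17.06 mi × 1609.34 = 27455.3 m
19.90 ft/s × 0.3048 = 6.06552 m/s
t = d / v = 27455.3 m / 6.06552 m/s = 4526.45 s
4526.45 s ÷ (0.001 s/ms) = 4.52645×10⁶ ms

4.526×10⁶ ms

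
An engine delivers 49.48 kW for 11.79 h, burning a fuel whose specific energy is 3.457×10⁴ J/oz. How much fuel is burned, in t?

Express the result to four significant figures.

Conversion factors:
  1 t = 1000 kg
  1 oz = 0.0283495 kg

49.48 kW → 49480 W
11.79 h → 42444 s
E = P × t = 49480 × 42444 = 2.10013×10⁹ J
3.457×10⁴ J/oz → 1.21942×10⁶ J/kg
m = E / e_s = 2.10013×10⁹ / 1.21942×10⁶ = 1722.24 kg
In t: 1722.24 / 1000 = 1.72224 t

1.722 t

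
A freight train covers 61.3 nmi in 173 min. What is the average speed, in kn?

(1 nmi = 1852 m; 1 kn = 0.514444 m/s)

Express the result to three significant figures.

61.3 nmi × 1852 → 113528 m
173 min × 60 → 10380 s
v = d / t = 113528 m / 10380 s = 10.9372 m/s
10.9372 m/s ÷ (0.514444 m/s/kn) = 21.2602 kn

21.3 kn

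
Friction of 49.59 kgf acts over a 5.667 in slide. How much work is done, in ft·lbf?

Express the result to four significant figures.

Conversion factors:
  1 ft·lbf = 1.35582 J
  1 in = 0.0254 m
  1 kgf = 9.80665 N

49.59 kgf × 9.80665 → 486.312 N
5.667 in × 0.0254 → 0.143942 m
W = F × d = 486.312 N × 0.143942 m = 70.0007 J
70.0007 J ÷ (1.35582 J/ft·lbf) = 51.6298 ft·lbf

51.63 ft·lbf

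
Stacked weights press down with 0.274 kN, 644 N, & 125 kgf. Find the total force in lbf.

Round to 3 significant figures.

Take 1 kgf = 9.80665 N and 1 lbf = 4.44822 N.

482 lbf

0.274 kN × 1000 = 274 N
644 N (already N)
125 kgf × 9.80665 = 1225.83 N
Sum: 274 + 644 + 1225.83 = 2143.83 N
In lbf: 2143.83 / 4.44822 = 481.952 lbf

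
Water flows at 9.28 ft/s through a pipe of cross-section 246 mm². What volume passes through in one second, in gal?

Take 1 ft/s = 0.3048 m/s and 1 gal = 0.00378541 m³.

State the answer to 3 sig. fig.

0.184 gal

9.28 ft/s × 0.3048 → 2.82854 m/s
246 mm² × 10⁻⁶ → 2.46×10⁻⁴ m²
V = v × A × t = 2.82854 m/s × 2.46×10⁻⁴ m² × 1 s = 6.95821×10⁻⁴ m³
6.95821×10⁻⁴ m³ ÷ (0.00378541 m³/gal) = 0.183817 gal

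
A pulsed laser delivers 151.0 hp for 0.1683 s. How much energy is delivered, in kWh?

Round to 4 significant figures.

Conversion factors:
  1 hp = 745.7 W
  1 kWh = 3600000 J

151.0 hp × 745.7 → 112601 W
E = P × t = 112601 W × 0.1683 s = 18950.7 J
18950.7 J ÷ (3600000 J/kWh) = 0.00526408 kWh

0.005264 kWh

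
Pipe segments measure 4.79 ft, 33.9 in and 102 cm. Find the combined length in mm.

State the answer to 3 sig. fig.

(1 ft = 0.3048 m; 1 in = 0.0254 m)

3340 mm

4.79 ft × 0.3048 = 1.45999 m
33.9 in × 0.0254 = 0.86106 m
102 cm × 0.01 = 1.02 m
Total: 1.45999 + 0.86106 + 1.02 = 3.34105 m
In mm: 3.34105 / 0.001 = 3341.05 mm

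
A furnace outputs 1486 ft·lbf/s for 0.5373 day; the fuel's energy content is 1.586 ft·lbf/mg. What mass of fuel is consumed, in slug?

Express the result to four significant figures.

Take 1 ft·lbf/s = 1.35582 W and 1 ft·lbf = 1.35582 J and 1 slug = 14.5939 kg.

1486 ft·lbf/s → 2014.75 W
0.5373 day → 46422.7 s
E = P × t = 2014.75 × 46422.7 = 9.35301×10⁷ J
1.586 ft·lbf/mg → 2.15033×10⁶ J/kg
m = E / e_s = 9.35301×10⁷ / 2.15033×10⁶ = 43.4957 kg
In slug: 43.4957 / 14.5939 = 2.9804 slug

2.980 slug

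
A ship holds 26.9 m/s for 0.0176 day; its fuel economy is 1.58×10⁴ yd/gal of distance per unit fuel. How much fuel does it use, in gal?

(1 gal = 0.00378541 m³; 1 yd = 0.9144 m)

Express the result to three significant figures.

0.0176 day → 1520.64 s
d = v × t = 26.9 × 1520.64 = 40905.2 m
1.58×10⁴ yd/gal → 3.81663×10⁶ m/m³
V = d / (distance per unit fuel) = 40905.2 / 3.81663×10⁶ = 0.0107176 m³
In gal: 0.0107176 / 0.00378541 = 2.83129 gal

2.83 gal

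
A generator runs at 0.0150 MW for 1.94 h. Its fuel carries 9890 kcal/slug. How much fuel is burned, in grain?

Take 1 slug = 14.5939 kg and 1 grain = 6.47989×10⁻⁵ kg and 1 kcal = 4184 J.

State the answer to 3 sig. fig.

0.0150 MW → 15000 W
1.94 h → 6984 s
E = P × t = 15000 × 6984 = 1.0476×10⁸ J
9890 kcal/slug → 2.83541×10⁶ J/kg
m = E / e_s = 1.0476×10⁸ / 2.83541×10⁶ = 36.947 kg
In grain: 36.947 / 6.47989×10⁻⁵ = 570179 grain

5.70×10⁵ grain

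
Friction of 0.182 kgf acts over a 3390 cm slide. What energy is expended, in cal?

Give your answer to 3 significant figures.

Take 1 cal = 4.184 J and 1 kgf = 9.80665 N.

0.182 kgf × 9.80665 = 1.78481 N
3390 cm × 0.01 = 33.9 m
W = F × d = 1.78481 N × 33.9 m = 60.5051 J
60.5051 J ÷ (4.184 J/cal) = 14.4611 cal

14.5 cal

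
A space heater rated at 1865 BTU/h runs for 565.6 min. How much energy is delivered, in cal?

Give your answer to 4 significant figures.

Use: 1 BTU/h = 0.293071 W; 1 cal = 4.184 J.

4.433×10⁶ cal

1865 BTU/h × 0.293071 → 546.577 W
565.6 min × 60 → 33936 s
E = P × t = 546.577 W × 33936 s = 1.85486×10⁷ J
1.85486×10⁷ J ÷ (4.184 J/cal) = 4.43322×10⁶ cal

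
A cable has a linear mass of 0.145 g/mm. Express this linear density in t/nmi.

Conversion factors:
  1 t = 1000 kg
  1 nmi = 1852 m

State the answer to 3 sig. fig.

0.269 t/nmi

0.145 g/mm × 0.001 kg/g ÷ 0.001 m/mm = 0.145 kg/m
0.145 kg/m ÷ 1000 kg/t × 1852 m/nmi = 0.26854 t/nmi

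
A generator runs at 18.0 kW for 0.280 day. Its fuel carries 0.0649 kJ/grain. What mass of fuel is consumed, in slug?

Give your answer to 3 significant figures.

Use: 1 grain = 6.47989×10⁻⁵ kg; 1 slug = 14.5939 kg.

29.8 slug

18.0 kW → 18000 W
0.280 day → 24192 s
E = P × t = 18000 × 24192 = 4.35456×10⁸ J
0.0649 kJ/grain → 1.00156×10⁶ J/kg
m = E / e_s = 4.35456×10⁸ / 1.00156×10⁶ = 434.778 kg
In slug: 434.778 / 14.5939 = 29.7918 slug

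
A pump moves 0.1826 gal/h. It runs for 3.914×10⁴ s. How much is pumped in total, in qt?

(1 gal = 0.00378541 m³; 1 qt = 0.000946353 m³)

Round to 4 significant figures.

0.1826 gal/h → 1.92004×10⁻⁷ m³/s
V = Q × t = 1.92004×10⁻⁷ × 39140 = 0.00751504 m³
In qt: 0.00751504 / 0.000946353 = 7.94105 qt

7.941 qt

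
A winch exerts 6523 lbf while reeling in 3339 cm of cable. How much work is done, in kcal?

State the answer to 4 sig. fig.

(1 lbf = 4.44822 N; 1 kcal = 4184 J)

6523 lbf × 4.44822 = 29015.7 N
3339 cm × 0.01 = 33.39 m
W = F × d = 29015.7 N × 33.39 m = 968834 J
968834 J ÷ (4184 J/kcal) = 231.557 kcal

231.6 kcal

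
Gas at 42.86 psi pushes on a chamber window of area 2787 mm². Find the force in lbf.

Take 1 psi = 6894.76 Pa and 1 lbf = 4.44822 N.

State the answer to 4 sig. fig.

42.86 psi × 6894.76 → 295509 Pa
2787 mm² × 10⁻⁶ → 0.002787 m²
F = P × A = 295509 Pa × 0.002787 m² = 823.584 N
823.584 N ÷ (4.44822 N/lbf) = 185.149 lbf

185.1 lbf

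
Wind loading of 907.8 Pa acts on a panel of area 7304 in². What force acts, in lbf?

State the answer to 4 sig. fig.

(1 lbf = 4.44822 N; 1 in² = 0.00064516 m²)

7304 in² × 0.00064516 = 4.71225 m²
F = P × A = 907.8 Pa × 4.71225 m² = 4277.78 N
4277.78 N ÷ (4.44822 N/lbf) = 961.684 lbf

961.7 lbf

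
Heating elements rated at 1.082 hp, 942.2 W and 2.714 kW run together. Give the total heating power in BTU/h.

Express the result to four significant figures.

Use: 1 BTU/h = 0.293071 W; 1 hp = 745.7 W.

1.082 hp × 745.7 = 806.847 W
942.2 W (already W)
2.714 kW × 1000 = 2714 W
Sum: 806.847 + 942.2 + 2714 = 4463.05 W
In BTU/h: 4463.05 / 0.293071 = 15228.6 BTU/h

1.523×10⁴ BTU/h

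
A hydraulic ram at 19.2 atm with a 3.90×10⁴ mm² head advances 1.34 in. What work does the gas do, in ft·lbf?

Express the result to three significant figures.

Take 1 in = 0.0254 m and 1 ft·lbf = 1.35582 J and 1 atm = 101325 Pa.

19.2 atm → 1.94544×10⁶ Pa
3.90×10⁴ mm² → 0.039 m²
F = P × A = 1.94544×10⁶ × 0.039 = 75872.2 N
1.34 in → 0.034036 m
W = F × d = 75872.2 × 0.034036 = 2582.39 J
In ft·lbf: 2582.39 / 1.35582 = 1904.67 ft·lbf

1900 ft·lbf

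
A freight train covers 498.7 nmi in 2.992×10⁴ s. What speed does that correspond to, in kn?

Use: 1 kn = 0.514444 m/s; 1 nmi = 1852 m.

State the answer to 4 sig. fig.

60.00 kn

498.7 nmi × 1852 → 923592 m
v = d / t = 923592 m / 29920 s = 30.8687 m/s
30.8687 m/s ÷ (0.514444 m/s/kn) = 60.004 kn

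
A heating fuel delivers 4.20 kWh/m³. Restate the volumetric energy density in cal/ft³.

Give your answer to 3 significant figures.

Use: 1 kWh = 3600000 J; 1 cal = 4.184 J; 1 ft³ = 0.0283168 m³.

4.20 kWh/m³ × 3600000 J/kWh = 1.512×10⁷ J/m³
1.512×10⁷ J/m³ ÷ 4.184 J/cal × 0.0283168 m³/ft³ = 102330 cal/ft³

1.02×10⁵ cal/ft³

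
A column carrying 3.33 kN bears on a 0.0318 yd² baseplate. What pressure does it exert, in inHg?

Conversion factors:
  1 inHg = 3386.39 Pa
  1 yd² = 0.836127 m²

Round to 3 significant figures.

3.33 kN × 1000 → 3330 N
0.0318 yd² × 0.836127 → 0.0265888 m²
P = F / A = 3330 N / 0.0265888 m² = 125241 Pa
125241 Pa ÷ (3386.39 Pa/inHg) = 36.9836 inHg

37.0 inHg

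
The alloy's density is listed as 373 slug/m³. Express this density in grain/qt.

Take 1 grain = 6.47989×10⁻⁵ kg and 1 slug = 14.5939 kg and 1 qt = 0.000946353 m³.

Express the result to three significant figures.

7.95×10⁴ grain/qt

373 slug/m³ × 14.5939 kg/slug = 5443.52 kg/m³
5443.52 kg/m³ ÷ 6.47989×10⁻⁵ kg/grain × 0.000946353 m³/qt = 79499.7 grain/qt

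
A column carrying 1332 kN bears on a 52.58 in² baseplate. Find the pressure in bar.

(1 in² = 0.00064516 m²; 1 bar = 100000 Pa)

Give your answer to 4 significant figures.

1332 kN × 1000 → 1.332×10⁶ N
52.58 in² × 0.00064516 → 0.0339225 m²
P = F / A = 1.332×10⁶ N / 0.0339225 m² = 3.9266×10⁷ Pa
3.9266×10⁷ Pa ÷ (100000 Pa/bar) = 392.66 bar

392.7 bar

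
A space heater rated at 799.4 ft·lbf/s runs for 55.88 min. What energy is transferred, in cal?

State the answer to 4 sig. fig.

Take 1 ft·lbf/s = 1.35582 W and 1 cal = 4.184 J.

799.4 ft·lbf/s × 1.35582 → 1083.84 W
55.88 min × 60 → 3352.8 s
E = P × t = 1083.84 W × 3352.8 s = 3.6339×10⁶ J
3.6339×10⁶ J ÷ (4.184 J/cal) = 868523 cal

8.685×10⁵ cal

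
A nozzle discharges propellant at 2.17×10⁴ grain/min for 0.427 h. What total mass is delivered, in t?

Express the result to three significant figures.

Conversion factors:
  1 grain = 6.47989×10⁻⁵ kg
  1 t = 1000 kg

2.17×10⁴ grain/min → 0.0234356 kg/s
0.427 h → 1537.2 s
m = ṁ × t = 0.0234356 × 1537.2 = 36.0252 kg
In t: 36.0252 / 1000 = 0.0360252 t

0.0360 t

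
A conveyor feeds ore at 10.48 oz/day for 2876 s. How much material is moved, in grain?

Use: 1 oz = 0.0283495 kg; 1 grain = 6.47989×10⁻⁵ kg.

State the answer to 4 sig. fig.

10.48 oz/day → 3.43869×10⁻⁶ kg/s
m = ṁ × t = 3.43869×10⁻⁶ × 2876 = 0.00988967 kg
In grain: 0.00988967 / 6.47989×10⁻⁵ = 152.621 grain

152.6 grain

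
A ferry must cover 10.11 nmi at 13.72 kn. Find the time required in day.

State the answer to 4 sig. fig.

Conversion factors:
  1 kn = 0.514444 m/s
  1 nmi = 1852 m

10.11 nmi × 1852 = 18723.7 m
13.72 kn × 0.514444 = 7.05817 m/s
t = d / v = 18723.7 m / 7.05817 m/s = 2652.77 s
2652.77 s ÷ (86400 s/day) = 0.0307034 day

0.03070 day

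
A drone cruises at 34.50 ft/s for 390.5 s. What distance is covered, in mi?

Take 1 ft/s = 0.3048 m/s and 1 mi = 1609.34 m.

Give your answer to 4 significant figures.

2.552 mi

34.50 ft/s × 0.3048 → 10.5156 m/s
d = v × t = 10.5156 m/s × 390.5 s = 4106.34 m
4106.34 m ÷ (1609.34 m/mi) = 2.55157 mi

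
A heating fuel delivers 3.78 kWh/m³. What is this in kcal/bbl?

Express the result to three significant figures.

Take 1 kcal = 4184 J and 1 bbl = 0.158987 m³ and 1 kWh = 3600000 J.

517 kcal/bbl

3.78 kWh/m³ × 3600000 J/kWh = 1.3608×10⁷ J/m³
1.3608×10⁷ J/m³ ÷ 4184 J/kcal × 0.158987 m³/bbl = 517.088 kcal/bbl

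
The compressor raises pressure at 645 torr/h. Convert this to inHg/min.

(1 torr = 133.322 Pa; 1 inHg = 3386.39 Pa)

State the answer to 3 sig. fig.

0.423 inHg/min

645 torr/h × 133.322 Pa/torr ÷ 3600 s/h = 23.8869 Pa/s
23.8869 Pa/s ÷ 3386.39 Pa/inHg × 60 s/min = 0.423228 inHg/min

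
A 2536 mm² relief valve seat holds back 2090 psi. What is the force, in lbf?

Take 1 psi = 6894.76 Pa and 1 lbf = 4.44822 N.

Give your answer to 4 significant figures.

8215 lbf

2090 psi × 6894.76 = 1.441×10⁷ Pa
2536 mm² × 10⁻⁶ = 0.002536 m²
F = P × A = 1.441×10⁷ Pa × 0.002536 m² = 36543.8 N
36543.8 N ÷ (4.44822 N/lbf) = 8215.38 lbf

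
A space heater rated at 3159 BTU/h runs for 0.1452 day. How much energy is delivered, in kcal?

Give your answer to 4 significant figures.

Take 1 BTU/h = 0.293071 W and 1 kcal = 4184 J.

3159 BTU/h × 0.293071 → 925.811 W
0.1452 day × 86400 → 12545.3 s
E = P × t = 925.811 W × 12545.3 s = 1.16146×10⁷ J
1.16146×10⁷ J ÷ (4184 J/kcal) = 2775.96 kcal

2776 kcal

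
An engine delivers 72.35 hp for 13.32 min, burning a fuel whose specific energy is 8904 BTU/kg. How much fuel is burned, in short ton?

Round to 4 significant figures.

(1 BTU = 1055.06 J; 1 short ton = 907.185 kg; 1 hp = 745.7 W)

72.35 hp → 53951.4 W
13.32 min → 799.2 s
E = P × t = 53951.4 × 799.2 = 4.3118×10⁷ J
8904 BTU/kg → 9.39425×10⁶ J/kg
m = E / e_s = 4.3118×10⁷ / 9.39425×10⁶ = 4.58983 kg
In short ton: 4.58983 / 907.185 = 0.00505942 short ton

0.005059 short ton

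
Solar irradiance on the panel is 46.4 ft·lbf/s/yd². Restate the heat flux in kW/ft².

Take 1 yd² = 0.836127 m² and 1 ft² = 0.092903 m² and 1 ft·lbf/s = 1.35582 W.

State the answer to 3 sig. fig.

0.00699 kW/ft²

46.4 ft·lbf/s/yd² × 1.35582 W/ft·lbf/s ÷ 0.836127 m²/yd² = 75.2398 W/m²
75.2398 W/m² ÷ 1000 W/kW × 0.092903 m²/ft² = 0.00699 kW/ft²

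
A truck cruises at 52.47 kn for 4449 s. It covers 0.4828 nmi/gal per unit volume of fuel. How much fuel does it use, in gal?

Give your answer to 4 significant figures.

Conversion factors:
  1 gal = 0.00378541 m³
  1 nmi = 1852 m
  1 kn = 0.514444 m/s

134.3 gal

52.47 kn → 26.9929 m/s
d = v × t = 26.9929 × 4449 = 120091 m
0.4828 nmi/gal → 236208 m/m³
V = d / (distance per unit fuel) = 120091 / 236208 = 0.508412 m³
In gal: 0.508412 / 0.00378541 = 134.308 gal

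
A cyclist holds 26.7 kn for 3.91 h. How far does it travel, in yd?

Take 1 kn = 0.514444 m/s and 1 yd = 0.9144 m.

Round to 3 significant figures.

2.11×10⁵ yd

26.7 kn × 0.514444 → 13.7357 m/s
3.91 h × 3600 → 14076 s
d = v × t = 13.7357 m/s × 14076 s = 193344 m
193344 m ÷ (0.9144 m/yd) = 211444 yd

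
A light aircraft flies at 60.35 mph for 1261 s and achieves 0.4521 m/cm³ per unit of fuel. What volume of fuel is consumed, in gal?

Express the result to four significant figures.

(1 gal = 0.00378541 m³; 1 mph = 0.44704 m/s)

60.35 mph → 26.9789 m/s
d = v × t = 26.9789 × 1261 = 34020.4 m
0.4521 m/cm³ → 452100 m/m³
V = d / (distance per unit fuel) = 34020.4 / 452100 = 0.0752497 m³
In gal: 0.0752497 / 0.00378541 = 19.8789 gal

19.88 gal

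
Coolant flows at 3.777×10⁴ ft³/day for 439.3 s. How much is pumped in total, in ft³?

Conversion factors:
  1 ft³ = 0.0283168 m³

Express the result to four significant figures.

192.0 ft³

3.777×10⁴ ft³/day → 0.0123788 m³/s
V = Q × t = 0.0123788 × 439.3 = 5.43801 m³
In ft³: 5.43801 / 0.0283168 = 192.042 ft³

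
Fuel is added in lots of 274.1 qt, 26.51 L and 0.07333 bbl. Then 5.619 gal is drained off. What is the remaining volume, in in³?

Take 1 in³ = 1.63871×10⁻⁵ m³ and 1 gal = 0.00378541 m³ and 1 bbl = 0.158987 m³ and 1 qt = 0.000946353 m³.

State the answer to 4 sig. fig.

274.1 qt × 0.000946353 → 0.259395 m³
26.51 L × 0.001 → 0.02651 m³
0.07333 bbl × 0.158987 → 0.0116585 m³
5.619 gal × 0.00378541 → 0.0212702 m³
Result: 0.259395 + 0.02651 + 0.0116585 − 0.0212702 = 0.276293 m³
In in³: 0.276293 / 1.63871×10⁻⁵ = 16860.4 in³

1.686×10⁴ in³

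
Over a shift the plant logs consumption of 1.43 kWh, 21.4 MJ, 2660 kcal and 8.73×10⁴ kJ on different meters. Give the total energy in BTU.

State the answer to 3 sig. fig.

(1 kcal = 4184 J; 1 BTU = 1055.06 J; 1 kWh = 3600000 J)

1.43 kWh × 3600000 → 5.148×10⁶ J
21.4 MJ × 1000000 → 2.14×10⁷ J
2660 kcal × 4184 → 1.11294×10⁷ J
8.73×10⁴ kJ × 1000 → 8.73×10⁷ J
Sum: 5.148×10⁶ + 2.14×10⁷ + 1.11294×10⁷ + 8.73×10⁷ = 1.24977×10⁸ J
In BTU: 1.24977×10⁸ / 1055.06 = 118455 BTU

1.18×10⁵ BTU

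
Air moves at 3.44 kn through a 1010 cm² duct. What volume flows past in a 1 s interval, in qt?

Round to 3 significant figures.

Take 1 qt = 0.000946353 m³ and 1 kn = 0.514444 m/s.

3.44 kn × 0.514444 → 1.76969 m/s
1010 cm² × 0.0001 → 0.101 m²
V = v × A × t = 1.76969 m/s × 0.101 m² × 1 s = 0.178739 m³
0.178739 m³ ÷ (0.000946353 m³/qt) = 188.871 qt

189 qt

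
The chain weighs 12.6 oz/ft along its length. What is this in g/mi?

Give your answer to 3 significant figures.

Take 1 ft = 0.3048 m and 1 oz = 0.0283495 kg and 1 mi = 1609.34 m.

1.89×10⁶ g/mi

12.6 oz/ft × 0.0283495 kg/oz ÷ 0.3048 m/ft = 1.17193 kg/m
1.17193 kg/m ÷ 0.001 kg/g × 1609.34 m/mi = 1.88603×10⁶ g/mi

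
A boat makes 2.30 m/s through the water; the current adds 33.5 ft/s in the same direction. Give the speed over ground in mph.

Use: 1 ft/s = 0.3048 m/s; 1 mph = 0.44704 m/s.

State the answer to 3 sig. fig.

2.30 m/s (already m/s)
33.5 ft/s × 0.3048 → 10.2108 m/s
Total: 2.3 + 10.2108 = 12.5108 m/s
In mph: 12.5108 / 0.44704 = 27.9859 mph

28.0 mph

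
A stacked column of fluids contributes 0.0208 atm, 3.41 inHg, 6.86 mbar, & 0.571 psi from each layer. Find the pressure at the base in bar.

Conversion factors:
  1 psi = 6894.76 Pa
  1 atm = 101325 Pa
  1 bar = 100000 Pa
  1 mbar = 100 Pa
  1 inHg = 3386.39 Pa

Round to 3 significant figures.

0.183 bar

0.0208 atm × 101325 → 2107.56 Pa
3.41 inHg × 3386.39 → 11547.6 Pa
6.86 mbar × 100 → 686 Pa
0.571 psi × 6894.76 → 3936.91 Pa
Total: 2107.56 + 11547.6 + 686 + 3936.91 = 18278.1 Pa
In bar: 18278.1 / 100000 = 0.182781 bar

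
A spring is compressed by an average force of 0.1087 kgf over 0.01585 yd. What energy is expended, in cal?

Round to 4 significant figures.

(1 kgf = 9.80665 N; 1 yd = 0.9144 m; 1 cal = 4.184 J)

0.003693 cal

0.1087 kgf × 9.80665 = 1.06598 N
0.01585 yd × 0.9144 = 0.0144932 m
W = F × d = 1.06598 N × 0.0144932 m = 0.0154495 J
0.0154495 J ÷ (4.184 J/cal) = 0.00369252 cal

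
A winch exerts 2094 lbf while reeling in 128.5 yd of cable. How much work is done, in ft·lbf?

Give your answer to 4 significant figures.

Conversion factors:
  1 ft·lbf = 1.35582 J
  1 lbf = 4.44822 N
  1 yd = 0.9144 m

8.072×10⁵ ft·lbf

2094 lbf × 4.44822 = 9314.57 N
128.5 yd × 0.9144 = 117.5 m
W = F × d = 9314.57 N × 117.5 m = 1.09446×10⁶ J
1.09446×10⁶ J ÷ (1.35582 J/ft·lbf) = 807231 ft·lbf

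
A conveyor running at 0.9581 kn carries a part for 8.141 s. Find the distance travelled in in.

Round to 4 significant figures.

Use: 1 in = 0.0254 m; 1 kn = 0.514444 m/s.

158.0 in

0.9581 kn × 0.514444 = 0.492889 m/s
d = v × t = 0.492889 m/s × 8.141 s = 4.01261 m
4.01261 m ÷ (0.0254 m/in) = 157.977 in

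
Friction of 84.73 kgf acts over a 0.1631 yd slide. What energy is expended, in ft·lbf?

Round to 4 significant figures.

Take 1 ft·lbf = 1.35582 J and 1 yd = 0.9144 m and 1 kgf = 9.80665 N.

91.40 ft·lbf

84.73 kgf × 9.80665 = 830.917 N
0.1631 yd × 0.9144 = 0.149139 m
W = F × d = 830.917 N × 0.149139 m = 123.922 J
123.922 J ÷ (1.35582 J/ft·lbf) = 91.4 ft·lbf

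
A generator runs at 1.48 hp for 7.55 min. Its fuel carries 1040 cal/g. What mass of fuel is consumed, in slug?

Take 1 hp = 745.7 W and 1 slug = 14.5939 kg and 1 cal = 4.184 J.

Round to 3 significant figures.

1.48 hp → 1103.64 W
7.55 min → 453 s
E = P × t = 1103.64 × 453 = 499949 J
1040 cal/g → 4.35136×10⁶ J/kg
m = E / e_s = 499949 / 4.35136×10⁶ = 0.114895 kg
In slug: 0.114895 / 14.5939 = 0.00787281 slug

0.00787 slug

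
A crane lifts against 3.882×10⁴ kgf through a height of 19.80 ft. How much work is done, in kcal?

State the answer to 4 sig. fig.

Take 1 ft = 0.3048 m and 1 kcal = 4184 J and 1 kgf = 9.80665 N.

3.882×10⁴ kgf × 9.80665 = 380694 N
19.80 ft × 0.3048 = 6.03504 m
W = F × d = 380694 N × 6.03504 m = 2.2975×10⁶ J
2.2975×10⁶ J ÷ (4184 J/kcal) = 549.116 kcal

549.1 kcal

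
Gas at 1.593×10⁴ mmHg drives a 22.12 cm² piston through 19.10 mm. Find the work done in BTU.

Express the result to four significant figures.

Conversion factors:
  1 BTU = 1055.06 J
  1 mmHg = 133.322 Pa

1.593×10⁴ mmHg → 2.12382×10⁶ Pa
22.12 cm² → 0.002212 m²
F = P × A = 2.12382×10⁶ × 0.002212 = 4697.89 N
19.10 mm → 0.0191 m
W = F × d = 4697.89 × 0.0191 = 89.7297 J
In BTU: 89.7297 / 1055.06 = 0.085047 BTU

0.08505 BTU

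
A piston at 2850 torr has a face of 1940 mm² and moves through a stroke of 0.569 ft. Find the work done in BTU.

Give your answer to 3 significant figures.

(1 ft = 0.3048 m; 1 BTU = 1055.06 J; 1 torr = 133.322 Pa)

0.121 BTU

2850 torr → 379968 Pa
1940 mm² → 0.00194 m²
F = P × A = 379968 × 0.00194 = 737.138 N
0.569 ft → 0.173431 m
W = F × d = 737.138 × 0.173431 = 127.843 J
In BTU: 127.843 / 1055.06 = 0.121171 BTU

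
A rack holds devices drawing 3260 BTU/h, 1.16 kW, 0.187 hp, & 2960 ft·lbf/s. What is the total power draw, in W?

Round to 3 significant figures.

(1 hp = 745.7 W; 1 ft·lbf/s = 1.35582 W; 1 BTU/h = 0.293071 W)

6270 W

3260 BTU/h × 0.293071 = 955.411 W
1.16 kW × 1000 = 1160 W
0.187 hp × 745.7 = 139.446 W
2960 ft·lbf/s × 1.35582 = 4013.23 W
Combined: 955.411 + 1160 + 139.446 + 4013.23 = 6268.09 W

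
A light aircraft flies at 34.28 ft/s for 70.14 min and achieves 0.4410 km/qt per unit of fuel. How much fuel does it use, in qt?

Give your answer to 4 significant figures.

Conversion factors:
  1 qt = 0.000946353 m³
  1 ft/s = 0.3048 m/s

34.28 ft/s → 10.4485 m/s
70.14 min → 4208.4 s
d = v × t = 10.4485 × 4208.4 = 43971.5 m
0.4410 km/qt → 465999 m/m³
V = d / (distance per unit fuel) = 43971.5 / 465999 = 0.0943596 m³
In qt: 0.0943596 / 0.000946353 = 99.7087 qt

99.71 qt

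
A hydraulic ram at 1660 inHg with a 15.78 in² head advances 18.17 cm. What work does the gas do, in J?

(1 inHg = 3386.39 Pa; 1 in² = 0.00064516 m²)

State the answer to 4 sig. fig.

1.040×10⁴ J

1660 inHg → 5.62141×10⁶ Pa
15.78 in² → 0.0101806 m²
F = P × A = 5.62141×10⁶ × 0.0101806 = 57229.3 N
18.17 cm → 0.1817 m
W = F × d = 57229.3 × 0.1817 = 10398.6 J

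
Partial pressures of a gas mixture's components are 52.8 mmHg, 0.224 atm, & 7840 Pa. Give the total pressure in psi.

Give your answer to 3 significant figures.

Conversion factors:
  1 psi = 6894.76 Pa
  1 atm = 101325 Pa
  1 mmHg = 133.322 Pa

5.45 psi

52.8 mmHg × 133.322 → 7039.4 Pa
0.224 atm × 101325 → 22696.8 Pa
7840 Pa (already Pa)
Combined: 7039.4 + 22696.8 + 7840 = 37576.2 Pa
In psi: 37576.2 / 6894.76 = 5.44996 psi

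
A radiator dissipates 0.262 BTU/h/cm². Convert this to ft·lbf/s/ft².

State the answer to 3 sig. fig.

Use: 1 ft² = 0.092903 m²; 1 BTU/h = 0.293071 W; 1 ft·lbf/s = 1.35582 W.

52.6 ft·lbf/s/ft²

0.262 BTU/h/cm² × 0.293071 W/BTU/h ÷ 0.0001 m²/cm² = 767.846 W/m²
767.846 W/m² ÷ 1.35582 W/ft·lbf/s × 0.092903 m²/ft² = 52.6141 ft·lbf/s/ft²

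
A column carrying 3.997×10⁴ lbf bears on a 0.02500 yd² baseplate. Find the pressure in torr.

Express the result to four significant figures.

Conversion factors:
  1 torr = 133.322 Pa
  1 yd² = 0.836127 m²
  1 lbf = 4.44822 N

3.997×10⁴ lbf × 4.44822 → 177795 N
0.02500 yd² × 0.836127 → 0.0209032 m²
P = F / A = 177795 N / 0.0209032 m² = 8.50564×10⁶ Pa
8.50564×10⁶ Pa ÷ (133.322 Pa/torr) = 63797.7 torr

6.380×10⁴ torr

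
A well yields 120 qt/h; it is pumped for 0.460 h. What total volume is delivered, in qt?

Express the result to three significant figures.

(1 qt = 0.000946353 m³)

55.2 qt

120 qt/h → 3.15451×10⁻⁵ m³/s
0.460 h → 1656 s
V = Q × t = 3.15451×10⁻⁵ × 1656 = 0.0522387 m³
In qt: 0.0522387 / 0.000946353 = 55.2 qt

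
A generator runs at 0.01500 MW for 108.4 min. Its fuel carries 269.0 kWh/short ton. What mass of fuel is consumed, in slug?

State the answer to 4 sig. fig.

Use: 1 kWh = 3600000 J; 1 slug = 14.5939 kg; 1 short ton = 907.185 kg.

0.01500 MW → 15000 W
108.4 min → 6504 s
E = P × t = 15000 × 6504 = 9.756×10⁷ J
269.0 kWh/short ton → 1.06748×10⁶ J/kg
m = E / e_s = 9.756×10⁷ / 1.06748×10⁶ = 91.3928 kg
In slug: 91.3928 / 14.5939 = 6.2624 slug

6.262 slug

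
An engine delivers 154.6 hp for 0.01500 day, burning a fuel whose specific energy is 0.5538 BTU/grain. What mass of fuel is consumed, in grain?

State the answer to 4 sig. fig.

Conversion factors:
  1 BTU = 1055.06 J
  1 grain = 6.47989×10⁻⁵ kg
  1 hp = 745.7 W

2.557×10⁵ grain

154.6 hp → 115285 W
0.01500 day → 1296 s
E = P × t = 115285 × 1296 = 1.49409×10⁸ J
0.5538 BTU/grain → 9.01701×10⁶ J/kg
m = E / e_s = 1.49409×10⁸ / 9.01701×10⁶ = 16.5697 kg
In grain: 16.5697 / 6.47989×10⁻⁵ = 255710 grain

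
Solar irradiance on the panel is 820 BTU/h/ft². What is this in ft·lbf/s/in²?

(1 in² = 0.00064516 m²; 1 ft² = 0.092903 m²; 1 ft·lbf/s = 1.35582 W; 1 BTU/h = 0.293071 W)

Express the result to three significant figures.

1.23 ft·lbf/s/in²

820 BTU/h/ft² × 0.293071 W/BTU/h ÷ 0.092903 m²/ft² = 2586.76 W/m²
2586.76 W/m² ÷ 1.35582 W/ft·lbf/s × 0.00064516 m²/in² = 1.2309 ft·lbf/s/in²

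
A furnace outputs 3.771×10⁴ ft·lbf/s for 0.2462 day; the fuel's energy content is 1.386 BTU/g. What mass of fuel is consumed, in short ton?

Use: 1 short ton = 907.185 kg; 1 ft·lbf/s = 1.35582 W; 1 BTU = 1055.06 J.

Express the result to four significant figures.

0.8198 short ton

3.771×10⁴ ft·lbf/s → 51128 W
0.2462 day → 21271.7 s
E = P × t = 51128 × 21271.7 = 1.08758×10⁹ J
1.386 BTU/g → 1.46231×10⁶ J/kg
m = E / e_s = 1.08758×10⁹ / 1.46231×10⁶ = 743.741 kg
In short ton: 743.741 / 907.185 = 0.819834 short ton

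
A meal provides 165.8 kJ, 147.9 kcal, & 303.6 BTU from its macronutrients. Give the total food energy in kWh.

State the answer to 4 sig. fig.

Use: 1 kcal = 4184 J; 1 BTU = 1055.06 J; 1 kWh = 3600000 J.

0.3069 kWh

165.8 kJ × 1000 → 165800 J
147.9 kcal × 4184 → 618814 J
303.6 BTU × 1055.06 → 320316 J
Sum: 165800 + 618814 + 320316 = 1.10493×10⁶ J
In kWh: 1.10493×10⁶ / 3600000 = 0.306925 kWh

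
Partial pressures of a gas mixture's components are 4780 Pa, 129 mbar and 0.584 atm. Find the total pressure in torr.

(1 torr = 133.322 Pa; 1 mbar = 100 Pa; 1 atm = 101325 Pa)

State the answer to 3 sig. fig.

576 torr

4780 Pa (already Pa)
129 mbar × 100 = 12900 Pa
0.584 atm × 101325 = 59173.8 Pa
Sum: 4780 + 12900 + 59173.8 = 76853.8 Pa
In torr: 76853.8 / 133.322 = 576.452 torr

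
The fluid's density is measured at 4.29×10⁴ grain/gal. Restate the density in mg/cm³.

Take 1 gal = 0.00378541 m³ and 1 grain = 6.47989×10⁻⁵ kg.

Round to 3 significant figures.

734 mg/cm³

4.29×10⁴ grain/gal × 6.47989×10⁻⁵ kg/grain ÷ 0.00378541 m³/gal = 734.365 kg/m³
734.365 kg/m³ ÷ 10⁻⁶ kg/mg × 10⁻⁶ m³/cm³ = 734.365 mg/cm³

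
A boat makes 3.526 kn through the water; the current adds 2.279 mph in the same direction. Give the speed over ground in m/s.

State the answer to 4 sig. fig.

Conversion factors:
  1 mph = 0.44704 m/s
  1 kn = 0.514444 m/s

2.833 m/s

3.526 kn × 0.514444 = 1.81393 m/s
2.279 mph × 0.44704 = 1.0188 m/s
Sum: 1.81393 + 1.0188 = 2.83273 m/s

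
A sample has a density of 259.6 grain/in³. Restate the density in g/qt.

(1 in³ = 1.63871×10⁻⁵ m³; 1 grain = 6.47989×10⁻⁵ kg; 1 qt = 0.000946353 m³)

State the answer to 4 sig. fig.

971.5 g/qt

259.6 grain/in³ × 6.47989×10⁻⁵ kg/grain ÷ 1.63871×10⁻⁵ m³/in³ = 1026.53 kg/m³
1026.53 kg/m³ ÷ 0.001 kg/g × 0.000946353 m³/qt = 971.46 g/qt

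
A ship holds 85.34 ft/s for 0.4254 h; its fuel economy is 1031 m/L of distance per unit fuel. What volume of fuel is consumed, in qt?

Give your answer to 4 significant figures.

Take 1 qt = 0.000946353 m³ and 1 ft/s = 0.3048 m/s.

40.83 qt

85.34 ft/s → 26.0116 m/s
0.4254 h → 1531.44 s
d = v × t = 26.0116 × 1531.44 = 39835.2 m
1031 m/L → 1.031×10⁶ m/m³
V = d / (distance per unit fuel) = 39835.2 / 1.031×10⁶ = 0.0386374 m³
In qt: 0.0386374 / 0.000946353 = 40.8277 qt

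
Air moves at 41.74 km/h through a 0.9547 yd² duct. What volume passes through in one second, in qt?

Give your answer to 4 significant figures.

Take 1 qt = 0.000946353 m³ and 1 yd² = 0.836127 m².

9780 qt

41.74 km/h × (1/3.6) = 11.5944 m/s
0.9547 yd² × 0.836127 = 0.79825 m²
V = v × A × t = 11.5944 m/s × 0.79825 m² × 1 s = 9.25523 m³
9.25523 m³ ÷ (0.000946353 m³/qt) = 9779.89 qt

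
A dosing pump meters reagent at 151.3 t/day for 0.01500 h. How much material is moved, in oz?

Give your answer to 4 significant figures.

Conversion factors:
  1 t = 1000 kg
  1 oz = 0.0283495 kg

151.3 t/day → 1.75116 kg/s
0.01500 h → 54 s
m = ṁ × t = 1.75116 × 54 = 94.5626 kg
In oz: 94.5626 / 0.0283495 = 3335.6 oz

3336 oz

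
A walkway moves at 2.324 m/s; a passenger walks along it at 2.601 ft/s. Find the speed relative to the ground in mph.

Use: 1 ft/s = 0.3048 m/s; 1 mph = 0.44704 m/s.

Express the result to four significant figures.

6.972 mph

2.324 m/s (already m/s)
2.601 ft/s × 0.3048 = 0.792785 m/s
Combined: 2.324 + 0.792785 = 3.11678 m/s
In mph: 3.11678 / 0.44704 = 6.97204 mph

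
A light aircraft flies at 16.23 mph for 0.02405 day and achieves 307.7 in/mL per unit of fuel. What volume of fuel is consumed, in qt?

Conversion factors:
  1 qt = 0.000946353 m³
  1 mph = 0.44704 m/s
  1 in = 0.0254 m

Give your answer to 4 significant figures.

2.038 qt

16.23 mph → 7.25546 m/s
0.02405 day → 2077.92 s
d = v × t = 7.25546 × 2077.92 = 15076.3 m
307.7 in/mL → 7.81558×10⁶ m/m³
V = d / (distance per unit fuel) = 15076.3 / 7.81558×10⁶ = 0.00192901 m³
In qt: 0.00192901 / 0.000946353 = 2.03836 qt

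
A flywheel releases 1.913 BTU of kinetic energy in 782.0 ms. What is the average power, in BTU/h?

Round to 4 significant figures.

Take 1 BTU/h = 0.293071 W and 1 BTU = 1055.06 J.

8807 BTU/h

1.913 BTU × 1055.06 → 2018.33 J
782.0 ms × 0.001 → 0.782 s
P = E / t = 2018.33 J / 0.782 s = 2580.98 W
2580.98 W ÷ (0.293071 W/BTU/h) = 8806.67 BTU/h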